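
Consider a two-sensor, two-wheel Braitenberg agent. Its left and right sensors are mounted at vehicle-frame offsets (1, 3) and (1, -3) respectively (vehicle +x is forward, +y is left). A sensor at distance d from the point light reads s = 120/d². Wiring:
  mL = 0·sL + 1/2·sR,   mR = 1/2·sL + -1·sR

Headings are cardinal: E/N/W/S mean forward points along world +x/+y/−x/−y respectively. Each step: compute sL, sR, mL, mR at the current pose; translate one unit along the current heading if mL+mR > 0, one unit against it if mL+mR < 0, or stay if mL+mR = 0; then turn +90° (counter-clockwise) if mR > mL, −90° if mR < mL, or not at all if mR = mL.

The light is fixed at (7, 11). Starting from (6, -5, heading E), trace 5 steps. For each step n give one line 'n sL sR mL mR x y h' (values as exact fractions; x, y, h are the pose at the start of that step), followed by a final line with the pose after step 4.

n=0: pose=(6,-5,E); sL=120/169, sR=120/361; mL=60/361, mR=1380/61009; mL+mR=11520/61009 → advance +1; mR−mL=-8760/61009 → turn -1·90°
n=1: pose=(7,-5,S); sL=60/149, sR=60/149; mL=30/149, mR=-30/149; mL+mR=0 → advance +0; mR−mL=-60/149 → turn -1·90°
n=2: pose=(7,-5,W); sL=60/181, sR=12/17; mL=6/17, mR=-1662/3077; mL+mR=-576/3077 → advance -1; mR−mL=-2748/3077 → turn -1·90°
n=3: pose=(8,-5,N); sL=120/229, sR=120/241; mL=60/241, mR=-13020/55189; mL+mR=720/55189 → advance +1; mR−mL=-26760/55189 → turn -1·90°
n=4: pose=(8,-4,E); sL=30/37, sR=15/41; mL=15/82, mR=60/1517; mL+mR=675/3034 → advance +1; mR−mL=-435/3034 → turn -1·90°

0 120/169 120/361 60/361 1380/61009 6 -5 E
1 60/149 60/149 30/149 -30/149 7 -5 S
2 60/181 12/17 6/17 -1662/3077 7 -5 W
3 120/229 120/241 60/241 -13020/55189 8 -5 N
4 30/37 15/41 15/82 60/1517 8 -4 E
final 9 -4 S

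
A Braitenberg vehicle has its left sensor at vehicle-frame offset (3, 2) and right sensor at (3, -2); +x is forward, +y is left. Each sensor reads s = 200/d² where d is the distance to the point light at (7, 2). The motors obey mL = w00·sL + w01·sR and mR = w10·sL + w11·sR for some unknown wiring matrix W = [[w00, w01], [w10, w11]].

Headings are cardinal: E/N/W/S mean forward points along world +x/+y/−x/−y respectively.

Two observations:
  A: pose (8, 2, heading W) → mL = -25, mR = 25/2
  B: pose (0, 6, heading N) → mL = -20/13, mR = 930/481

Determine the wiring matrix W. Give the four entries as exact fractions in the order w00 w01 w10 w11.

obs A: pose=(8,2,W) → sL=25, sR=25, mL=-25, mR=25/2
obs B: pose=(0,6,N) → sL=20/13, sR=100/37, mL=-20/13, mR=930/481
sensor matrix S = [[25, 25], [20/13, 100/37]]; det S = 14000/481
solve [mL_A; mL_B] = S·[w00; w01] and [mR_A; mR_B] = S·[w10; w11]:
  w00 = -1, w01 = 0, w10 = -1/2, w11 = 1

-1 0 -1/2 1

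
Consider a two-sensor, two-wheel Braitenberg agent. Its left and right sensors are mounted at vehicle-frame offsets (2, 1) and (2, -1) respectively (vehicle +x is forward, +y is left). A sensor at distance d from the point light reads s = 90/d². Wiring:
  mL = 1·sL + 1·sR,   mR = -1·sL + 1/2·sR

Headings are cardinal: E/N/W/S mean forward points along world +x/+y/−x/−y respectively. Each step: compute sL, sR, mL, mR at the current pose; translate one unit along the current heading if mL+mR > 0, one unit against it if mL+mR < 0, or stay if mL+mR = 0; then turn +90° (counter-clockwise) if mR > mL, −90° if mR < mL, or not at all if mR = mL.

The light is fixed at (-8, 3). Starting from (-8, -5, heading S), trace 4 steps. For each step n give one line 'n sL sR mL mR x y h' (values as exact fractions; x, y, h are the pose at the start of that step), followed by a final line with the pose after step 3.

0 90/101 90/101 180/101 -45/101 -8 -5 S
1 45/52 45/34 1935/884 -45/221 -8 -6 W
2 90/53 90/49 9180/2597 -2025/2597 -9 -6 N
3 9/5 45/41 594/205 -513/410 -9 -5 E
final -8 -5 S

n=0: pose=(-8,-5,S); sL=90/101, sR=90/101; mL=180/101, mR=-45/101; mL+mR=135/101 → advance +1; mR−mL=-225/101 → turn -1·90°
n=1: pose=(-8,-6,W); sL=45/52, sR=45/34; mL=1935/884, mR=-45/221; mL+mR=135/68 → advance +1; mR−mL=-2115/884 → turn -1·90°
n=2: pose=(-9,-6,N); sL=90/53, sR=90/49; mL=9180/2597, mR=-2025/2597; mL+mR=135/49 → advance +1; mR−mL=-11205/2597 → turn -1·90°
n=3: pose=(-9,-5,E); sL=9/5, sR=45/41; mL=594/205, mR=-513/410; mL+mR=135/82 → advance +1; mR−mL=-1701/410 → turn -1·90°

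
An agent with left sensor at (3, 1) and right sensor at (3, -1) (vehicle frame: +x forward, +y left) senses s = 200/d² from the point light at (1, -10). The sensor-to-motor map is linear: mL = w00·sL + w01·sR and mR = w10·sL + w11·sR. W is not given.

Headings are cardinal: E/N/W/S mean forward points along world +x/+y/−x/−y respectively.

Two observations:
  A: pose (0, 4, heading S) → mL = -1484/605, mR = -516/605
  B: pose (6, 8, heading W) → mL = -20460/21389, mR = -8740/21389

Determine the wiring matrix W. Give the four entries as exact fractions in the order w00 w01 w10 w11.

obs A: pose=(0,4,S) → sL=200/121, sR=8/5, mL=-1484/605, mR=-516/605
obs B: pose=(6,8,W) → sL=200/293, sR=40/73, mL=-20460/21389, mR=-8740/21389
sensor matrix S = [[200/121, 8/5], [200/293, 40/73]]; det S = -482560/2588069
solve [mL_A; mL_B] = S·[w00; w01] and [mR_A; mR_B] = S·[w10; w11]:
  w00 = -1, w01 = -1/2, w10 = -1, w11 = 1/2

-1 -1/2 -1 1/2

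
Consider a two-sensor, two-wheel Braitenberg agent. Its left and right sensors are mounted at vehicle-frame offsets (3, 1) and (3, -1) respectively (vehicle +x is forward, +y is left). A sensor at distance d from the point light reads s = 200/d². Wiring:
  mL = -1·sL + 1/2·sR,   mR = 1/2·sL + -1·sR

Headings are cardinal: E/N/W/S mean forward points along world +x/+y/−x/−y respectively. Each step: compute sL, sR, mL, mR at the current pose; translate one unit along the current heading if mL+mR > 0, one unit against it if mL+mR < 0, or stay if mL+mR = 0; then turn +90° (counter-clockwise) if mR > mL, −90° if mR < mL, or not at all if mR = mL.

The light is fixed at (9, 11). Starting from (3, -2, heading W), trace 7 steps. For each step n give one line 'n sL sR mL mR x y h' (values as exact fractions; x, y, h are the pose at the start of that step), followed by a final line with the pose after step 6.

n=0: pose=(3,-2,W); sL=200/277, sR=8/9; mL=-692/2493, mR=-1316/2493; mL+mR=-2008/2493 → advance -1; mR−mL=-208/831 → turn -1·90°
n=1: pose=(4,-2,N); sL=25/17, sR=50/29; mL=-300/493, mR=-975/986; mL+mR=-1575/986 → advance -1; mR−mL=-375/986 → turn -1·90°
n=2: pose=(4,-3,E); sL=200/173, sR=200/229; mL=-28500/39617, mR=-11700/39617; mL+mR=-40200/39617 → advance -1; mR−mL=16800/39617 → turn +1·90°
n=3: pose=(3,-3,N); sL=20/17, sR=100/73; mL=-610/1241, mR=-970/1241; mL+mR=-1580/1241 → advance -1; mR−mL=-360/1241 → turn -1·90°
n=4: pose=(3,-4,E); sL=40/41, sR=40/53; mL=-1300/2173, mR=-580/2173; mL+mR=-1880/2173 → advance -1; mR−mL=720/2173 → turn +1·90°
n=5: pose=(2,-4,N); sL=25/26, sR=10/9; mL=-95/234, mR=-295/468; mL+mR=-485/468 → advance -1; mR−mL=-35/156 → turn -1·90°
n=6: pose=(2,-5,E); sL=200/241, sR=40/61; mL=-7380/14701, mR=-3540/14701; mL+mR=-10920/14701 → advance -1; mR−mL=3840/14701 → turn +1·90°

0 200/277 8/9 -692/2493 -1316/2493 3 -2 W
1 25/17 50/29 -300/493 -975/986 4 -2 N
2 200/173 200/229 -28500/39617 -11700/39617 4 -3 E
3 20/17 100/73 -610/1241 -970/1241 3 -3 N
4 40/41 40/53 -1300/2173 -580/2173 3 -4 E
5 25/26 10/9 -95/234 -295/468 2 -4 N
6 200/241 40/61 -7380/14701 -3540/14701 2 -5 E
final 1 -5 N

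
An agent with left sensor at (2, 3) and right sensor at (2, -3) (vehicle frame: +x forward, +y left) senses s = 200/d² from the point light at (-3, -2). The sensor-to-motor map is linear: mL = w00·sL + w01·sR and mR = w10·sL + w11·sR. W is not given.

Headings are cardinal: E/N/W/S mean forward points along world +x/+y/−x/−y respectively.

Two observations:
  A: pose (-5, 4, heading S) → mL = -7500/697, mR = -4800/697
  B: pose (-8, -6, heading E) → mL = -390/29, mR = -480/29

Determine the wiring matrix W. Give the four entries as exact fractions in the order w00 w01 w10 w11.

obs A: pose=(-5,4,S) → sL=200/17, sR=200/41, mL=-7500/697, mR=-4800/697
obs B: pose=(-8,-6,E) → sL=20, sR=100/29, mL=-390/29, mR=-480/29
sensor matrix S = [[200/17, 200/41], [20, 100/29]]; det S = -1152000/20213
solve [mL_A; mL_B] = S·[w00; w01] and [mR_A; mR_B] = S·[w10; w11]:
  w00 = -1/2, w01 = -1, w10 = -1, w11 = 1

-1/2 -1 -1 1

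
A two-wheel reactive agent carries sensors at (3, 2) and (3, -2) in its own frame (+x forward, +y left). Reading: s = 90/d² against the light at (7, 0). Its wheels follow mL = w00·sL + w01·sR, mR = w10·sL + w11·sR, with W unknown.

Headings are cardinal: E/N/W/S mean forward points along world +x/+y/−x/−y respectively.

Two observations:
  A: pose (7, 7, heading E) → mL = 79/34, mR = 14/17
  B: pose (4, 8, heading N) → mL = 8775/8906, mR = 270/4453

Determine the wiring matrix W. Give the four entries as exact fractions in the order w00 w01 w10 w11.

obs A: pose=(7,7,E) → sL=1, sR=45/17, mL=79/34, mR=14/17
obs B: pose=(4,8,N) → sL=45/73, sR=45/61, mL=8775/8906, mR=270/4453
sensor matrix S = [[1, 45/17], [45/73, 45/61]]; det S = -67680/75701
solve [mL_A; mL_B] = S·[w00; w01] and [mR_A; mR_B] = S·[w10; w11]:
  w00 = 1, w01 = 1/2, w10 = -1/2, w11 = 1/2

1 1/2 -1/2 1/2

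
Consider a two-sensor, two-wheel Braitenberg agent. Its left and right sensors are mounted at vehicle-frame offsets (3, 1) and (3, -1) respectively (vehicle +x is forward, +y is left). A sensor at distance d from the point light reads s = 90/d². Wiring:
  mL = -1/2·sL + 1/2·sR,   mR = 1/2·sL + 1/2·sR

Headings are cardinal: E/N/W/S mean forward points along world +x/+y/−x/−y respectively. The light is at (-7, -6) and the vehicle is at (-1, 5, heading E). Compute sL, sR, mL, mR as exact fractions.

left sensor world pos  = (2, 6); dL² = 225
right sensor world pos = (2, 4); dR² = 181
sL = 90/225 = 2/5
sR = 90/181 = 90/181
mL = -1/2·sL + 1/2·sR = 44/905
mR = 1/2·sL + 1/2·sR = 406/905

2/5 90/181 44/905 406/905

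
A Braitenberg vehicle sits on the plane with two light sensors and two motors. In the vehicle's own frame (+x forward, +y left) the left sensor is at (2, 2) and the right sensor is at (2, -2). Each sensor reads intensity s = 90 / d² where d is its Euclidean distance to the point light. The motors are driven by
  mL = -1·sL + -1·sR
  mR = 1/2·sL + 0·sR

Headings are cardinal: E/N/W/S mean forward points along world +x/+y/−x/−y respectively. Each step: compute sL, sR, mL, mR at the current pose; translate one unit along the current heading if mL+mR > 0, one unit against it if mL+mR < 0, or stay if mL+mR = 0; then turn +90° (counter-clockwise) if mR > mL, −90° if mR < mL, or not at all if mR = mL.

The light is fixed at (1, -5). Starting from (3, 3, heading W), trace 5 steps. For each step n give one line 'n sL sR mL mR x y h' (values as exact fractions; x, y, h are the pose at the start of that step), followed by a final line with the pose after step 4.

n=0: pose=(3,3,W); sL=5/2, sR=9/10; mL=-17/5, mR=5/4; mL+mR=-43/20 → advance -1; mR−mL=93/20 → turn +1·90°
n=1: pose=(4,3,S); sL=90/61, sR=90/37; mL=-8820/2257, mR=45/61; mL+mR=-7155/2257 → advance -1; mR−mL=10485/2257 → turn +1·90°
n=2: pose=(4,4,E); sL=45/73, sR=45/37; mL=-4950/2701, mR=45/146; mL+mR=-8235/5402 → advance -1; mR−mL=11565/5402 → turn +1·90°
n=3: pose=(3,4,N); sL=90/121, sR=90/137; mL=-23220/16577, mR=45/121; mL+mR=-17055/16577 → advance -1; mR−mL=29385/16577 → turn +1·90°
n=4: pose=(3,3,W); sL=5/2, sR=9/10; mL=-17/5, mR=5/4; mL+mR=-43/20 → advance -1; mR−mL=93/20 → turn +1·90°

0 5/2 9/10 -17/5 5/4 3 3 W
1 90/61 90/37 -8820/2257 45/61 4 3 S
2 45/73 45/37 -4950/2701 45/146 4 4 E
3 90/121 90/137 -23220/16577 45/121 3 4 N
4 5/2 9/10 -17/5 5/4 3 3 W
final 4 3 S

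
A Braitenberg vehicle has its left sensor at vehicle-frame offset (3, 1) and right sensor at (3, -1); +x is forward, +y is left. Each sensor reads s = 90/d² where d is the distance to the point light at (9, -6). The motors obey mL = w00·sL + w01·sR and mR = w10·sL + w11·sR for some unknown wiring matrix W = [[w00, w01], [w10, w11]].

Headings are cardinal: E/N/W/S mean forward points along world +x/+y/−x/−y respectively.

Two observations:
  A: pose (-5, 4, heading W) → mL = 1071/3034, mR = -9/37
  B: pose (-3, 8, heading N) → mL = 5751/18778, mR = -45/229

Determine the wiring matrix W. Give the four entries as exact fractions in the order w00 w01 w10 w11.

obs A: pose=(-5,4,W) → sL=9/37, sR=9/41, mL=1071/3034, mR=-9/37
obs B: pose=(-3,8,N) → sL=45/229, sR=9/41, mL=5751/18778, mR=-45/229
sensor matrix S = [[9/37, 9/41], [45/229, 9/41]]; det S = 3564/347393
solve [mL_A; mL_B] = S·[w00; w01] and [mR_A; mR_B] = S·[w10; w11]:
  w00 = 1, w01 = 1/2, w10 = -1, w11 = 0

1 1/2 -1 0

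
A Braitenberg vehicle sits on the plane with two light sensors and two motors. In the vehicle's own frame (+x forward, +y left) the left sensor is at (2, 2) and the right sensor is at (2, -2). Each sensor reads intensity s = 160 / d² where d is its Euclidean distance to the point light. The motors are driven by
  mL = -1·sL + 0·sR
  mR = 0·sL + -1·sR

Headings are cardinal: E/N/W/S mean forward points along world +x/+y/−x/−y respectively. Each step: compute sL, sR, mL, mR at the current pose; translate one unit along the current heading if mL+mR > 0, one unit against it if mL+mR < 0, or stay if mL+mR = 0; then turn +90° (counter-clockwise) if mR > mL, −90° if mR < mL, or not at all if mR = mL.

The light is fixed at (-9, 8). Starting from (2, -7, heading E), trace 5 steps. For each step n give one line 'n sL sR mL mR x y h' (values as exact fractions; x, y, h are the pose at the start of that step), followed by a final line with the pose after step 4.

0 80/169 80/229 -80/169 -80/229 2 -7 E
1 160/233 160/313 -160/233 -160/313 1 -7 N
2 40/97 8/13 -40/97 -8/13 1 -8 W
3 160/277 32/73 -160/277 -32/73 2 -8 N
4 80/221 80/153 -80/221 -80/153 2 -9 W
final 3 -9 N

n=0: pose=(2,-7,E); sL=80/169, sR=80/229; mL=-80/169, mR=-80/229; mL+mR=-31840/38701 → advance -1; mR−mL=4800/38701 → turn +1·90°
n=1: pose=(1,-7,N); sL=160/233, sR=160/313; mL=-160/233, mR=-160/313; mL+mR=-87360/72929 → advance -1; mR−mL=12800/72929 → turn +1·90°
n=2: pose=(1,-8,W); sL=40/97, sR=8/13; mL=-40/97, mR=-8/13; mL+mR=-1296/1261 → advance -1; mR−mL=-256/1261 → turn -1·90°
n=3: pose=(2,-8,N); sL=160/277, sR=32/73; mL=-160/277, mR=-32/73; mL+mR=-20544/20221 → advance -1; mR−mL=2816/20221 → turn +1·90°
n=4: pose=(2,-9,W); sL=80/221, sR=80/153; mL=-80/221, mR=-80/153; mL+mR=-1760/1989 → advance -1; mR−mL=-320/1989 → turn -1·90°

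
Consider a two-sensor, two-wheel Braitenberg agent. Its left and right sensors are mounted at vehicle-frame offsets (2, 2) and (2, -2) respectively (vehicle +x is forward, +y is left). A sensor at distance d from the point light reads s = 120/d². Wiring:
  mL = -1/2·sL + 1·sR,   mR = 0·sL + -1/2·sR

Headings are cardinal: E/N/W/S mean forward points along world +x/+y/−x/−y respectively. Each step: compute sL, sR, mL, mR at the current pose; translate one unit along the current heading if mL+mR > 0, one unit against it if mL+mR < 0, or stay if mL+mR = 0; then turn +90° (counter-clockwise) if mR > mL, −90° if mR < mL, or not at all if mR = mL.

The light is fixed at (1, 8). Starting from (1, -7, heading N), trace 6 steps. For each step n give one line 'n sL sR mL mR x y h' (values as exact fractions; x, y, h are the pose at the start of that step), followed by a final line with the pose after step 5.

0 120/173 120/173 60/173 -60/173 1 -7 N
1 120/173 120/293 3180/50689 -60/293 1 -7 E
2 12/29 60/149 846/4321 -30/149 0 -7 S
3 24/53 40/51 1508/2703 -20/51 0 -6 W
4 3/4 5/6 11/24 -5/12 -1 -6 N
5 120/121 8/15 68/1815 -4/15 -1 -5 E
final -2 -5 S

n=0: pose=(1,-7,N); sL=120/173, sR=120/173; mL=60/173, mR=-60/173; mL+mR=0 → advance +0; mR−mL=-120/173 → turn -1·90°
n=1: pose=(1,-7,E); sL=120/173, sR=120/293; mL=3180/50689, mR=-60/293; mL+mR=-7200/50689 → advance -1; mR−mL=-13560/50689 → turn -1·90°
n=2: pose=(0,-7,S); sL=12/29, sR=60/149; mL=846/4321, mR=-30/149; mL+mR=-24/4321 → advance -1; mR−mL=-1716/4321 → turn -1·90°
n=3: pose=(0,-6,W); sL=24/53, sR=40/51; mL=1508/2703, mR=-20/51; mL+mR=448/2703 → advance +1; mR−mL=-856/901 → turn -1·90°
n=4: pose=(-1,-6,N); sL=3/4, sR=5/6; mL=11/24, mR=-5/12; mL+mR=1/24 → advance +1; mR−mL=-7/8 → turn -1·90°
n=5: pose=(-1,-5,E); sL=120/121, sR=8/15; mL=68/1815, mR=-4/15; mL+mR=-416/1815 → advance -1; mR−mL=-184/605 → turn -1·90°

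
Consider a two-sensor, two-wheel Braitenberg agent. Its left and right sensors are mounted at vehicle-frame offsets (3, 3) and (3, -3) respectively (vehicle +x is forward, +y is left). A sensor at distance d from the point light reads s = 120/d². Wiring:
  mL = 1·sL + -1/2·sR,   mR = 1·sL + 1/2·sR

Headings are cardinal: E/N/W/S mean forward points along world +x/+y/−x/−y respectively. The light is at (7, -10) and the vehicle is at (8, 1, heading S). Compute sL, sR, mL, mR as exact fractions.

left sensor world pos  = (11, -2); dL² = 80
right sensor world pos = (5, -2); dR² = 68
sL = 120/80 = 3/2
sR = 120/68 = 30/17
mL = 1·sL + -1/2·sR = 21/34
mR = 1·sL + 1/2·sR = 81/34

3/2 30/17 21/34 81/34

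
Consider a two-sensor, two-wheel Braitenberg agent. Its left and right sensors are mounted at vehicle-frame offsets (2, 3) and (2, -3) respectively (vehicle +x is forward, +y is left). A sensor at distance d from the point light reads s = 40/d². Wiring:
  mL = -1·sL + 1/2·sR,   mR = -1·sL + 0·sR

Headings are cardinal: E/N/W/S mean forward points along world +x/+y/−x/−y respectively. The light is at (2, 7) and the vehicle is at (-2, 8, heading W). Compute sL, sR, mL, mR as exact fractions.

left sensor world pos  = (-4, 5); dL² = 40
right sensor world pos = (-4, 11); dR² = 52
sL = 40/40 = 1
sR = 40/52 = 10/13
mL = -1·sL + 1/2·sR = -8/13
mR = -1·sL + 0·sR = -1

1 10/13 -8/13 -1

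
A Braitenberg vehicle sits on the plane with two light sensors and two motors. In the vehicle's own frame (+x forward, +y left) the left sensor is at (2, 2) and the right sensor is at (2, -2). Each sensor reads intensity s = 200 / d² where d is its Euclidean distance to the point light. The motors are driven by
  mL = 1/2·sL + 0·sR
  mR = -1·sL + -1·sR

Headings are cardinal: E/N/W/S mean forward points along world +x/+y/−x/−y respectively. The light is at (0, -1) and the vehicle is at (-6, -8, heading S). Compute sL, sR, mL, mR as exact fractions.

200/97 40/29 100/97 -9680/2813

left sensor world pos  = (-4, -10); dL² = 97
right sensor world pos = (-8, -10); dR² = 145
sL = 200/97 = 200/97
sR = 200/145 = 40/29
mL = 1/2·sL + 0·sR = 100/97
mR = -1·sL + -1·sR = -9680/2813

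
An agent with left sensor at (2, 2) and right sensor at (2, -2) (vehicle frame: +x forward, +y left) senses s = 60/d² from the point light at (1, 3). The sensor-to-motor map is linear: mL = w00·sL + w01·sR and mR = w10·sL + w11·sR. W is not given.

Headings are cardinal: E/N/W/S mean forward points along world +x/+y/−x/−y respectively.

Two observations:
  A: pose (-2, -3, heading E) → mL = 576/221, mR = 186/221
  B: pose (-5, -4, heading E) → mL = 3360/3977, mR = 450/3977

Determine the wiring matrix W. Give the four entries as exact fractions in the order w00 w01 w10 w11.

1 -1 1/2 -1

obs A: pose=(-2,-3,E) → sL=60/17, sR=12/13, mL=576/221, mR=186/221
obs B: pose=(-5,-4,E) → sL=60/41, sR=60/97, mL=3360/3977, mR=450/3977
sensor matrix S = [[60/17, 12/13], [60/41, 60/97]]; det S = 731520/878917
solve [mL_A; mL_B] = S·[w00; w01] and [mR_A; mR_B] = S·[w10; w11]:
  w00 = 1, w01 = -1, w10 = 1/2, w11 = -1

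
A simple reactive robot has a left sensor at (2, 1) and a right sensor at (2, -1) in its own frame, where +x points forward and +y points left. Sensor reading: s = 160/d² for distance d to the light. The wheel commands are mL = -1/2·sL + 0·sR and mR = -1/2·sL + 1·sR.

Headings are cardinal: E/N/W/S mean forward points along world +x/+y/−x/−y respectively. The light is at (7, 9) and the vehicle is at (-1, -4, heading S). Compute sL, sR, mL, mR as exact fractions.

80/137 80/153 -40/137 4840/20961

left sensor world pos  = (0, -6); dL² = 274
right sensor world pos = (-2, -6); dR² = 306
sL = 160/274 = 80/137
sR = 160/306 = 80/153
mL = -1/2·sL + 0·sR = -40/137
mR = -1/2·sL + 1·sR = 4840/20961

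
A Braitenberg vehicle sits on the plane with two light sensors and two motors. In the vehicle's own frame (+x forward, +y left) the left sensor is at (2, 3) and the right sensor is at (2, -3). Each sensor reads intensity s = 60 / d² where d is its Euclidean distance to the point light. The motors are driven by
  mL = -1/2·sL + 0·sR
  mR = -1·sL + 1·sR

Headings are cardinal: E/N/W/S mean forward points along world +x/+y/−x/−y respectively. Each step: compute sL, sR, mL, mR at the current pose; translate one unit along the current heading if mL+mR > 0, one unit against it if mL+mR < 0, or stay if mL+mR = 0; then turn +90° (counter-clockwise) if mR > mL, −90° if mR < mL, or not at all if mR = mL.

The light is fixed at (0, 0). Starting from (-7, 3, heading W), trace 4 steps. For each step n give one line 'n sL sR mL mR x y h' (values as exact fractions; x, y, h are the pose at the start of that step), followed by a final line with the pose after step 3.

0 20/27 20/39 -10/27 -80/351 -7 3 W
1 6 30/41 -3 -216/41 -6 3 S
2 12/13 60/113 -6/13 -576/1469 -6 4 W
3 15/2 15/17 -15/4 -225/34 -5 4 S
final -5 5 W

n=0: pose=(-7,3,W); sL=20/27, sR=20/39; mL=-10/27, mR=-80/351; mL+mR=-70/117 → advance -1; mR−mL=50/351 → turn +1·90°
n=1: pose=(-6,3,S); sL=6, sR=30/41; mL=-3, mR=-216/41; mL+mR=-339/41 → advance -1; mR−mL=-93/41 → turn -1·90°
n=2: pose=(-6,4,W); sL=12/13, sR=60/113; mL=-6/13, mR=-576/1469; mL+mR=-1254/1469 → advance -1; mR−mL=102/1469 → turn +1·90°
n=3: pose=(-5,4,S); sL=15/2, sR=15/17; mL=-15/4, mR=-225/34; mL+mR=-705/68 → advance -1; mR−mL=-195/68 → turn -1·90°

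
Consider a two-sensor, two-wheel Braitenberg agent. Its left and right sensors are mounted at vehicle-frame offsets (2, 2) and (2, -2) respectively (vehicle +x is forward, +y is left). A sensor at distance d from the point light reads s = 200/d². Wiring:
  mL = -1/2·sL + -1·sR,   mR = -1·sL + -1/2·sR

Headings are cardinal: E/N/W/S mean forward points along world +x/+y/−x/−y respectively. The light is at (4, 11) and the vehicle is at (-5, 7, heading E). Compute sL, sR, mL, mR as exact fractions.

200/53 40/17 -3820/901 -4460/901

left sensor world pos  = (-3, 9); dL² = 53
right sensor world pos = (-3, 5); dR² = 85
sL = 200/53 = 200/53
sR = 200/85 = 40/17
mL = -1/2·sL + -1·sR = -3820/901
mR = -1·sL + -1/2·sR = -4460/901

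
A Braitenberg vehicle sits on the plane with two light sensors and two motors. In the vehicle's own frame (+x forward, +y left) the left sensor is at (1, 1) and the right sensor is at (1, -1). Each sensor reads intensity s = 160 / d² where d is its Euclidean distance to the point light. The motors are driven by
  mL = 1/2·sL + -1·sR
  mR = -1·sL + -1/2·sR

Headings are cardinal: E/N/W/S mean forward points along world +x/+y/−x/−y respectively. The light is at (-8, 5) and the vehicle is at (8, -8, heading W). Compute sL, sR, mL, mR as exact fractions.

160/421 160/369 -37840/155349 -92720/155349

left sensor world pos  = (7, -9); dL² = 421
right sensor world pos = (7, -7); dR² = 369
sL = 160/421 = 160/421
sR = 160/369 = 160/369
mL = 1/2·sL + -1·sR = -37840/155349
mR = -1·sL + -1/2·sR = -92720/155349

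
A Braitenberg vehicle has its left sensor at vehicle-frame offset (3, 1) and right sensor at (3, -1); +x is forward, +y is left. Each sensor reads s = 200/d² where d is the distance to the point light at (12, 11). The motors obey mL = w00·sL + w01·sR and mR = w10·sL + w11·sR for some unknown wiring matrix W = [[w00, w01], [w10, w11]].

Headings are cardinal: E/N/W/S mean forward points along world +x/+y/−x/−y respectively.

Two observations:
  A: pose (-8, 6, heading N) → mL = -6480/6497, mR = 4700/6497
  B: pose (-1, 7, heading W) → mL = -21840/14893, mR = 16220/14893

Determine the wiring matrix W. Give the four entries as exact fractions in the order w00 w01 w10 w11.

obs A: pose=(-8,6,N) → sL=40/89, sR=40/73, mL=-6480/6497, mR=4700/6497
obs B: pose=(-1,7,W) → sL=200/281, sR=40/53, mL=-21840/14893, mR=16220/14893
sensor matrix S = [[40/89, 40/73], [200/281, 40/53]]; det S = -4915200/96759821
solve [mL_A; mL_B] = S·[w00; w01] and [mR_A; mR_B] = S·[w10; w11]:
  w00 = -1, w01 = -1, w10 = 1, w11 = 1/2

-1 -1 1 1/2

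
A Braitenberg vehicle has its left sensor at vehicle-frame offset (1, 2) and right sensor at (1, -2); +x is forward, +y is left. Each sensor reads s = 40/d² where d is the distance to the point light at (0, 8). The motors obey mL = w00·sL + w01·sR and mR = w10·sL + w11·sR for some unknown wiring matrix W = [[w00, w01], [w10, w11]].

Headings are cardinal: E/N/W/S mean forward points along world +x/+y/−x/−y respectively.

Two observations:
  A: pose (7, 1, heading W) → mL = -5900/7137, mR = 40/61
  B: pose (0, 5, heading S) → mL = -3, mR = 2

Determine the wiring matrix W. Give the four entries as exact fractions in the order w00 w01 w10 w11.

obs A: pose=(7,1,W) → sL=40/117, sR=40/61, mL=-5900/7137, mR=40/61
obs B: pose=(0,5,S) → sL=2, sR=2, mL=-3, mR=2
sensor matrix S = [[40/117, 40/61], [2, 2]]; det S = -4480/7137
solve [mL_A; mL_B] = S·[w00; w01] and [mR_A; mR_B] = S·[w10; w11]:
  w00 = -1/2, w01 = -1, w10 = 0, w11 = 1

-1/2 -1 0 1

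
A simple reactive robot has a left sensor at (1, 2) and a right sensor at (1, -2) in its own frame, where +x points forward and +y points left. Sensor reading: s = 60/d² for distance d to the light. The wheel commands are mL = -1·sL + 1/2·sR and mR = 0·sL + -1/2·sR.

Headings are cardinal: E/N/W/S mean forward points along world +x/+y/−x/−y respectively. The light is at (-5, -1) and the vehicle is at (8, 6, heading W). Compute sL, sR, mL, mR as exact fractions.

60/169 4/15 -562/2535 -2/15

left sensor world pos  = (7, 4); dL² = 169
right sensor world pos = (7, 8); dR² = 225
sL = 60/169 = 60/169
sR = 60/225 = 4/15
mL = -1·sL + 1/2·sR = -562/2535
mR = 0·sL + -1/2·sR = -2/15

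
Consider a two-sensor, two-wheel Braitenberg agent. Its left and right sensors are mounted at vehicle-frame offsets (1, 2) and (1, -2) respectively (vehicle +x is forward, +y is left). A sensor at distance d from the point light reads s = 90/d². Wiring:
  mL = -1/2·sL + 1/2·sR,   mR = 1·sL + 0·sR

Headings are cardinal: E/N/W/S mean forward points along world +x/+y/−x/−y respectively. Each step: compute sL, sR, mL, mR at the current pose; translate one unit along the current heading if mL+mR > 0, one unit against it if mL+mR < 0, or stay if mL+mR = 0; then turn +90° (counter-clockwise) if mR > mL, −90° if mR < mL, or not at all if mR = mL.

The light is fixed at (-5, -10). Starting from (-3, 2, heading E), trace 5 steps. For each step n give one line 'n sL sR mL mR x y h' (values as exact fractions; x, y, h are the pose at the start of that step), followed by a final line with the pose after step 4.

n=0: pose=(-3,2,E); sL=18/41, sR=90/109; mL=864/4469, mR=18/41; mL+mR=2826/4469 → advance +1; mR−mL=1098/4469 → turn +1·90°
n=1: pose=(-2,2,N); sL=9/17, sR=45/97; mL=-54/1649, mR=9/17; mL+mR=819/1649 → advance +1; mR−mL=927/1649 → turn +1·90°
n=2: pose=(-2,3,W); sL=18/25, sR=90/229; mL=-936/5725, mR=18/25; mL+mR=3186/5725 → advance +1; mR−mL=5058/5725 → turn +1·90°
n=3: pose=(-3,3,S); sL=9/16, sR=5/8; mL=1/32, mR=9/16; mL+mR=19/32 → advance +1; mR−mL=17/32 → turn +1·90°
n=4: pose=(-3,2,E); sL=18/41, sR=90/109; mL=864/4469, mR=18/41; mL+mR=2826/4469 → advance +1; mR−mL=1098/4469 → turn +1·90°

0 18/41 90/109 864/4469 18/41 -3 2 E
1 9/17 45/97 -54/1649 9/17 -2 2 N
2 18/25 90/229 -936/5725 18/25 -2 3 W
3 9/16 5/8 1/32 9/16 -3 3 S
4 18/41 90/109 864/4469 18/41 -3 2 E
final -2 2 N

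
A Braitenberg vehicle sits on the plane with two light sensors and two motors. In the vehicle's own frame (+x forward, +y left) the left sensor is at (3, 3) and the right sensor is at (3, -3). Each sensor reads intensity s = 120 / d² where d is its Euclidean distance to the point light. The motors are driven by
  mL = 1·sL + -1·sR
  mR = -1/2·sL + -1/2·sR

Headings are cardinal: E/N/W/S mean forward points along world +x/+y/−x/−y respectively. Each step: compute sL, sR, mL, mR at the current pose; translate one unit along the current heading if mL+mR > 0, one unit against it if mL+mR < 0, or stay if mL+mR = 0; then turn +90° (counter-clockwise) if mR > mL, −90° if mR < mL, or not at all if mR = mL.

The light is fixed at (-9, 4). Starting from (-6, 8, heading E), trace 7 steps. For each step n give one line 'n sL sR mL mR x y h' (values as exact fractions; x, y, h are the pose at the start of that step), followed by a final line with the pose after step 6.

n=0: pose=(-6,8,E); sL=24/17, sR=120/37; mL=-1152/629, mR=-1464/629; mL+mR=-2616/629 → advance -1; mR−mL=-312/629 → turn -1·90°
n=1: pose=(-7,8,S); sL=60/13, sR=60; mL=-720/13, mR=-420/13; mL+mR=-1140/13 → advance -1; mR−mL=300/13 → turn +1·90°
n=2: pose=(-7,9,E); sL=120/89, sR=120/29; mL=-7200/2581, mR=-7080/2581; mL+mR=-14280/2581 → advance -1; mR−mL=120/2581 → turn +1·90°
n=3: pose=(-8,9,N); sL=30/17, sR=3/2; mL=9/34, mR=-111/68; mL+mR=-93/68 → advance -1; mR−mL=-129/68 → turn -1·90°
n=4: pose=(-8,8,E); sL=24/13, sR=120/17; mL=-1152/221, mR=-984/221; mL+mR=-2136/221 → advance -1; mR−mL=168/221 → turn +1·90°
n=5: pose=(-9,8,N); sL=60/29, sR=60/29; mL=0, mR=-60/29; mL+mR=-60/29 → advance -1; mR−mL=-60/29 → turn -1·90°
n=6: pose=(-9,7,E); sL=8/3, sR=40/3; mL=-32/3, mR=-8; mL+mR=-56/3 → advance -1; mR−mL=8/3 → turn +1·90°

0 24/17 120/37 -1152/629 -1464/629 -6 8 E
1 60/13 60 -720/13 -420/13 -7 8 S
2 120/89 120/29 -7200/2581 -7080/2581 -7 9 E
3 30/17 3/2 9/34 -111/68 -8 9 N
4 24/13 120/17 -1152/221 -984/221 -8 8 E
5 60/29 60/29 0 -60/29 -9 8 N
6 8/3 40/3 -32/3 -8 -9 7 E
final -10 7 N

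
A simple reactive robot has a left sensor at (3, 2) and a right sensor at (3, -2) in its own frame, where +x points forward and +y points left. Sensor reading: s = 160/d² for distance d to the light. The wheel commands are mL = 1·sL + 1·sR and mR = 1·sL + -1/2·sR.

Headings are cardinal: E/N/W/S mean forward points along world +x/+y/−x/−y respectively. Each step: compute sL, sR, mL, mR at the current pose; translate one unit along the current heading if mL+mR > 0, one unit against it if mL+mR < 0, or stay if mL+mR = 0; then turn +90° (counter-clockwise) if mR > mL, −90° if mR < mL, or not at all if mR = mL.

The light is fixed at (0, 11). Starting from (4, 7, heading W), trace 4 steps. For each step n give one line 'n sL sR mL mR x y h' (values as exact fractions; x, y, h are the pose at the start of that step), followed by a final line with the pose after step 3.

n=0: pose=(4,7,W); sL=160/37, sR=32; mL=1344/37, mR=-432/37; mL+mR=912/37 → advance +1; mR−mL=-48 → turn -1·90°
n=1: pose=(3,7,N); sL=80, sR=80/13; mL=1120/13, mR=1000/13; mL+mR=2120/13 → advance +1; mR−mL=-120/13 → turn -1·90°
n=2: pose=(3,8,E); sL=160/37, sR=160/61; mL=15680/2257, mR=6800/2257; mL+mR=22480/2257 → advance +1; mR−mL=-240/61 → turn -1·90°
n=3: pose=(4,8,S); sL=20/9, sR=4; mL=56/9, mR=2/9; mL+mR=58/9 → advance +1; mR−mL=-6 → turn -1·90°

0 160/37 32 1344/37 -432/37 4 7 W
1 80 80/13 1120/13 1000/13 3 7 N
2 160/37 160/61 15680/2257 6800/2257 3 8 E
3 20/9 4 56/9 2/9 4 8 S
final 4 7 W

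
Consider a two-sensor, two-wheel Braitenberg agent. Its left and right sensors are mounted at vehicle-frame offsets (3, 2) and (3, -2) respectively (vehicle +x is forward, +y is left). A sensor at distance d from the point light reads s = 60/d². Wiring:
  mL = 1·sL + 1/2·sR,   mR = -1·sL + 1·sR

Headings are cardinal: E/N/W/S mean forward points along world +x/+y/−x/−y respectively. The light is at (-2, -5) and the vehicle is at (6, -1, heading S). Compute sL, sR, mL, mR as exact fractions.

left sensor world pos  = (8, -4); dL² = 101
right sensor world pos = (4, -4); dR² = 37
sL = 60/101 = 60/101
sR = 60/37 = 60/37
mL = 1·sL + 1/2·sR = 5250/3737
mR = -1·sL + 1·sR = 3840/3737

60/101 60/37 5250/3737 3840/3737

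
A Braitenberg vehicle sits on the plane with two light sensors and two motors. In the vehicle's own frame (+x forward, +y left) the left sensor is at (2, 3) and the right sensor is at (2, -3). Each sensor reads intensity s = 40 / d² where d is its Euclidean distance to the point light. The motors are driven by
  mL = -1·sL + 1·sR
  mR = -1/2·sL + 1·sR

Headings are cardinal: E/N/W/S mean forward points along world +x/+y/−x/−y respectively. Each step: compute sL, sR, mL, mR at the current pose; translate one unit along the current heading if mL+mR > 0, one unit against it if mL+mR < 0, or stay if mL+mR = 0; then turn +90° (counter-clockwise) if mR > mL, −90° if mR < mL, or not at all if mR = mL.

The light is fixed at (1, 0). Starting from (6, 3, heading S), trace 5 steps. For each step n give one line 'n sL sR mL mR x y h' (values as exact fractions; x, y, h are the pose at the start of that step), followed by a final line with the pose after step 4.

n=0: pose=(6,3,S); sL=8/13, sR=8; mL=96/13, mR=100/13; mL+mR=196/13 → advance +1; mR−mL=4/13 → turn +1·90°
n=1: pose=(6,2,E); sL=20/37, sR=4/5; mL=48/185, mR=98/185; mL+mR=146/185 → advance +1; mR−mL=10/37 → turn +1·90°
n=2: pose=(7,2,N); sL=8/5, sR=40/97; mL=-576/485, mR=-188/485; mL+mR=-764/485 → advance -1; mR−mL=4/5 → turn +1·90°
n=3: pose=(7,1,W); sL=2, sR=5/4; mL=-3/4, mR=1/4; mL+mR=-1/2 → advance -1; mR−mL=1 → turn +1·90°
n=4: pose=(8,1,S); sL=40/101, sR=40/17; mL=3360/1717, mR=3700/1717; mL+mR=7060/1717 → advance +1; mR−mL=20/101 → turn +1·90°

0 8/13 8 96/13 100/13 6 3 S
1 20/37 4/5 48/185 98/185 6 2 E
2 8/5 40/97 -576/485 -188/485 7 2 N
3 2 5/4 -3/4 1/4 7 1 W
4 40/101 40/17 3360/1717 3700/1717 8 1 S
final 8 0 E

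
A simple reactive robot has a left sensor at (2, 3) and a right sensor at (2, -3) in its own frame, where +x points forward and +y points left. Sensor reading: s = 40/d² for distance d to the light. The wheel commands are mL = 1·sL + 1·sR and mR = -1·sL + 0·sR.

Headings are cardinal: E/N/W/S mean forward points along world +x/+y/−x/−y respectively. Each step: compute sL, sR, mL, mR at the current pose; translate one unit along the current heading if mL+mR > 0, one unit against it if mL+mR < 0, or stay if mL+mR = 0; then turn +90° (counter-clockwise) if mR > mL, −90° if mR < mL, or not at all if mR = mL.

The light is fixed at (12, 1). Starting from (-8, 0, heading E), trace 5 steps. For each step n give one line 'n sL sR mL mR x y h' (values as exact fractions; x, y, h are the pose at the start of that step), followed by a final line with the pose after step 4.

n=0: pose=(-8,0,E); sL=5/41, sR=2/17; mL=167/697, mR=-5/41; mL+mR=2/17 → advance +1; mR−mL=-252/697 → turn -1·90°
n=1: pose=(-7,0,S); sL=8/53, sR=40/493; mL=6064/26129, mR=-8/53; mL+mR=40/493 → advance +1; mR−mL=-10008/26129 → turn -1·90°
n=2: pose=(-7,-1,W); sL=20/233, sR=20/221; mL=9080/51493, mR=-20/233; mL+mR=20/221 → advance +1; mR−mL=-13500/51493 → turn -1·90°
n=3: pose=(-8,-1,N); sL=40/529, sR=40/289; mL=32720/152881, mR=-40/529; mL+mR=40/289 → advance +1; mR−mL=-44280/152881 → turn -1·90°
n=4: pose=(-8,0,E); sL=5/41, sR=2/17; mL=167/697, mR=-5/41; mL+mR=2/17 → advance +1; mR−mL=-252/697 → turn -1·90°

0 5/41 2/17 167/697 -5/41 -8 0 E
1 8/53 40/493 6064/26129 -8/53 -7 0 S
2 20/233 20/221 9080/51493 -20/233 -7 -1 W
3 40/529 40/289 32720/152881 -40/529 -8 -1 N
4 5/41 2/17 167/697 -5/41 -8 0 E
final -7 0 S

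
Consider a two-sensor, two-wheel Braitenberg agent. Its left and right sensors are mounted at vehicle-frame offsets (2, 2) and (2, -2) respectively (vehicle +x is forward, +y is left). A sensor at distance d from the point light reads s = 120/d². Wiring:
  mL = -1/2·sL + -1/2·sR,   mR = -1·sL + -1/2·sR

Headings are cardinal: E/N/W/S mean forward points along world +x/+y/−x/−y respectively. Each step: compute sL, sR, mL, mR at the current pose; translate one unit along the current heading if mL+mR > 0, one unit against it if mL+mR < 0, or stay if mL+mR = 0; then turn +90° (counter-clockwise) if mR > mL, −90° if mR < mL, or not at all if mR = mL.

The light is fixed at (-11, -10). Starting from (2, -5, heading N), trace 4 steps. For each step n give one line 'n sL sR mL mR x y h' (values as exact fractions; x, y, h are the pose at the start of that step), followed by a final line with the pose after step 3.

n=0: pose=(2,-5,N); sL=12/17, sR=60/137; mL=-1332/2329, mR=-2154/2329; mL+mR=-3486/2329 → advance -1; mR−mL=-6/17 → turn -1·90°
n=1: pose=(2,-6,E); sL=40/87, sR=120/229; mL=-9800/19923, mR=-14380/19923; mL+mR=-8060/6641 → advance -1; mR−mL=-20/87 → turn -1·90°
n=2: pose=(1,-6,S); sL=3/5, sR=15/13; mL=-57/65, mR=-153/130; mL+mR=-267/130 → advance -1; mR−mL=-3/10 → turn -1·90°
n=3: pose=(1,-5,W); sL=120/109, sR=120/149; mL=-15480/16241, mR=-24420/16241; mL+mR=-39900/16241 → advance -1; mR−mL=-60/109 → turn -1·90°

0 12/17 60/137 -1332/2329 -2154/2329 2 -5 N
1 40/87 120/229 -9800/19923 -14380/19923 2 -6 E
2 3/5 15/13 -57/65 -153/130 1 -6 S
3 120/109 120/149 -15480/16241 -24420/16241 1 -5 W
final 2 -5 N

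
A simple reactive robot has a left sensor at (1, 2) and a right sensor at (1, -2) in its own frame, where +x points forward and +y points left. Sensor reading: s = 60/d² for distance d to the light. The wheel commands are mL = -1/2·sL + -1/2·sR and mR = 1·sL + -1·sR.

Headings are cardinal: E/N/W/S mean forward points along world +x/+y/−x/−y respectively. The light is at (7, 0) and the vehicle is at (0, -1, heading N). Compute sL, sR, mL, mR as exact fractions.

20/27 12/5 -212/135 -224/135

left sensor world pos  = (-2, 0); dL² = 81
right sensor world pos = (2, 0); dR² = 25
sL = 60/81 = 20/27
sR = 60/25 = 12/5
mL = -1/2·sL + -1/2·sR = -212/135
mR = 1·sL + -1·sR = -224/135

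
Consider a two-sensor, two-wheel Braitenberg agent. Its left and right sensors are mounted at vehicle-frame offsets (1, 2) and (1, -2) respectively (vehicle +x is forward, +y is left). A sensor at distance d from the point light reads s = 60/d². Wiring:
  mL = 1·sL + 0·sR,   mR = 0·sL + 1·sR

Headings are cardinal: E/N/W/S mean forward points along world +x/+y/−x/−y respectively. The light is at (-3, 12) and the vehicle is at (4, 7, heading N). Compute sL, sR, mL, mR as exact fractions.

left sensor world pos  = (2, 8); dL² = 41
right sensor world pos = (6, 8); dR² = 97
sL = 60/41 = 60/41
sR = 60/97 = 60/97
mL = 1·sL + 0·sR = 60/41
mR = 0·sL + 1·sR = 60/97

60/41 60/97 60/41 60/97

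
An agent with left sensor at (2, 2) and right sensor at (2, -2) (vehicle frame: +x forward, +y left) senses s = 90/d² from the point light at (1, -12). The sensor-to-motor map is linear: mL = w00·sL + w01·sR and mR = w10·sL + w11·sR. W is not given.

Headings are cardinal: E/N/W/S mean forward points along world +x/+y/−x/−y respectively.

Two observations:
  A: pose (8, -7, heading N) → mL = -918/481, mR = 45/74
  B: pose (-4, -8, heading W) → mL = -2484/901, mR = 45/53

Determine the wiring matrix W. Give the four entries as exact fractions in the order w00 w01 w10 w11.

-1 -1 1/2 0

obs A: pose=(8,-7,N) → sL=45/37, sR=9/13, mL=-918/481, mR=45/74
obs B: pose=(-4,-8,W) → sL=90/53, sR=18/17, mL=-2484/901, mR=45/53
sensor matrix S = [[45/37, 9/13], [90/53, 18/17]]; det S = 48600/433381
solve [mL_A; mL_B] = S·[w00; w01] and [mR_A; mR_B] = S·[w10; w11]:
  w00 = -1, w01 = -1, w10 = 1/2, w11 = 0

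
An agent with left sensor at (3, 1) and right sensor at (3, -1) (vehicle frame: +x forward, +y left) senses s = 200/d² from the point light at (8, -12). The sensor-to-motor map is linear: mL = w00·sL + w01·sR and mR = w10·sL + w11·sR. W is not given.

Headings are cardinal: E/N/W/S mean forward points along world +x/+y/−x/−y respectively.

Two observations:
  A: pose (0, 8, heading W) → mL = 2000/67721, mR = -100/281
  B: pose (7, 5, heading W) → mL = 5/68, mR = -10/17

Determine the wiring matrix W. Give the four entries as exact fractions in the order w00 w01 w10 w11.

obs A: pose=(0,8,W) → sL=100/241, sR=100/281, mL=2000/67721, mR=-100/281
obs B: pose=(7,5,W) → sL=25/34, sR=10/17, mL=5/68, mR=-10/17
sensor matrix S = [[100/241, 100/281], [25/34, 10/17]]; det S = -20250/1151257
solve [mL_A; mL_B] = S·[w00; w01] and [mR_A; mR_B] = S·[w10; w11]:
  w00 = 1/2, w01 = -1/2, w10 = 0, w11 = -1

1/2 -1/2 0 -1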